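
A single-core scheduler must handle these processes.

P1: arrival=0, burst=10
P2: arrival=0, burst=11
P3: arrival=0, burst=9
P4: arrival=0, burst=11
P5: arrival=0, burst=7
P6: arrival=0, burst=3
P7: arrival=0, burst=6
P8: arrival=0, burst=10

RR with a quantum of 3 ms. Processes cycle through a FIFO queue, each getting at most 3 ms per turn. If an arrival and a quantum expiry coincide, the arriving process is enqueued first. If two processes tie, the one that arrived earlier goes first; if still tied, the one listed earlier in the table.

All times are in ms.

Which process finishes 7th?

Schedule: | P1 0-3 | P2 3-6 | P3 6-9 | P4 9-12 | P5 12-15 | P6 15-18 | P7 18-21 | P8 21-24 | P1 24-27 | P2 27-30 | P3 30-33 | P4 33-36 | P5 36-39 | P7 39-42 | P8 42-45 | P1 45-48 | P2 48-51 | P3 51-54 | P4 54-57 | P5 57-58 | P8 58-61 | P1 61-62 | P2 62-64 | P4 64-66 | P8 66-67 |
Completion: P1=62  P2=64  P3=54  P4=66  P5=58  P6=18  P7=42  P8=67
Finish order: P6 → P7 → P3 → P5 → P1 → P2 → P4 → P8

P4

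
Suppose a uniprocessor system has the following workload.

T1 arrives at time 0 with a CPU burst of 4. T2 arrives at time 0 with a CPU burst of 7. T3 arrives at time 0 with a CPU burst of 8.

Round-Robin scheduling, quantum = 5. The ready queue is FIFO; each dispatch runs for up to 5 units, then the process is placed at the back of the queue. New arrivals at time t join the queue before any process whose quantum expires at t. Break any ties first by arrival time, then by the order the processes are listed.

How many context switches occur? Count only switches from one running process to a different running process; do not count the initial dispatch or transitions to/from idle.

Gantt: | T1 0-4 | T2 4-9 | T3 9-14 | T2 14-16 | T3 16-19 |
Completion: T1=4  T2=16  T3=19

4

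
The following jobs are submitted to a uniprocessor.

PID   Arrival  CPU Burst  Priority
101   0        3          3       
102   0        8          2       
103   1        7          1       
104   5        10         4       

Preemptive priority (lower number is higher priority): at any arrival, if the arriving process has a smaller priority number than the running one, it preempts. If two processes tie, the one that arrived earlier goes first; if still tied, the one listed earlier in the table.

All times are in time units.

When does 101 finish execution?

18

Timeline: | 102 0-1 | 103 1-8 | 102 8-15 | 101 15-18 | 104 18-28 |
Completion: 101=18  102=15  103=8  104=28
Turnaround (C−A): 101=18  102=15  103=7  104=23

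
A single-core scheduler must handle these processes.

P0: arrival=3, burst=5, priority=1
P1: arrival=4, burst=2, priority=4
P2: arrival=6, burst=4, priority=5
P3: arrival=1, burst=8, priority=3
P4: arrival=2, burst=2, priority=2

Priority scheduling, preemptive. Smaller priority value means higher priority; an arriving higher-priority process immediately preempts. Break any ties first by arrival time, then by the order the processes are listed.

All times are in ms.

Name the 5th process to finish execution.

Gantt: | idle 0-1 | P3 1-2 | P4 2-3 | P0 3-8 | P4 8-9 | P3 9-16 | P1 16-18 | P2 18-22 |
Completion: P0=8  P1=18  P2=22  P3=16  P4=9
Turnaround (C−A): P0=5  P1=14  P2=16  P3=15  P4=7
Finish order: P0 → P4 → P3 → P1 → P2

P2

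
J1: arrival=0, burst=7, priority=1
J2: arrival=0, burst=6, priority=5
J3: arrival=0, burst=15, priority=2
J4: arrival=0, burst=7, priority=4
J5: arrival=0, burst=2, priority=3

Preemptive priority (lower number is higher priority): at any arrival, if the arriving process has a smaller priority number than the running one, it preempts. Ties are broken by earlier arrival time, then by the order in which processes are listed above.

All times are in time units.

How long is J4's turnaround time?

Timeline: | J1 0-7 | J3 7-22 | J5 22-24 | J4 24-31 | J2 31-37 |
Completion: J1=7  J2=37  J3=22  J4=31  J5=24
Turnaround (C−A): J1=7  J2=37  J3=22  J4=31  J5=24
Turnaround(J4) = completion − arrival = 31 − 0 = 31

31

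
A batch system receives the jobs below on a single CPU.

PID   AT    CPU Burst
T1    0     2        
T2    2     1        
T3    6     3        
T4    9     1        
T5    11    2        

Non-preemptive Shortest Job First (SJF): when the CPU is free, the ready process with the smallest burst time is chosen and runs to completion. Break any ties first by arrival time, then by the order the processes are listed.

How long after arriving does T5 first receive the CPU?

Timeline: | T1 0-2 | T2 2-3 | idle 3-6 | T3 6-9 | T4 9-10 | idle 10-11 | T5 11-13 |
Completion: T1=2  T2=3  T3=9  T4=10  T5=13
Turnaround (C−A): T1=2  T2=1  T3=3  T4=1  T5=2
Response(T5) = first start − arrival = 11 − 11 = 0

0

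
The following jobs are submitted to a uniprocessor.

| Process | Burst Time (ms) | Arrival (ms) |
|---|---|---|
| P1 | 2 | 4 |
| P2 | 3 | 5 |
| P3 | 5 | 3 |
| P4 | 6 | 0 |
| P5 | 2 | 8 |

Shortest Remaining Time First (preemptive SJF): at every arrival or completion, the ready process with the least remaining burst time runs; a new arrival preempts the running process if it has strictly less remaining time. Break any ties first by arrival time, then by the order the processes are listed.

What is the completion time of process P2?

13

Schedule: | P4 0-6 | P1 6-8 | P5 8-10 | P2 10-13 | P3 13-18 |
Completion: P1=8  P2=13  P3=18  P4=6  P5=10
Turnaround (C−A): P1=4  P2=8  P3=15  P4=6  P5=2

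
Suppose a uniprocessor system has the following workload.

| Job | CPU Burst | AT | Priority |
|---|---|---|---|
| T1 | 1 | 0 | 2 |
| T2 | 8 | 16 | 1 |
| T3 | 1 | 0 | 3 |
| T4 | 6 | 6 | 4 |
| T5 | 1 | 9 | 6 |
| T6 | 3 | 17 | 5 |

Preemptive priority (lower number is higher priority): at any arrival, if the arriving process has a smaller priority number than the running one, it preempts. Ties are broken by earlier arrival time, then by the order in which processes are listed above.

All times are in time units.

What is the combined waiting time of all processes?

11

Schedule: | T1 0-1 | T3 1-2 | idle 2-6 | T4 6-12 | T5 12-13 | idle 13-16 | T2 16-24 | T6 24-27 |
Completion: T1=1  T2=24  T3=2  T4=12  T5=13  T6=27
Waiting = turnaround − burst: T1=0, T2=0, T3=1, T4=0, T5=3, T6=7
Total waiting = 0 + 0 + 1 + 0 + 3 + 7 = 11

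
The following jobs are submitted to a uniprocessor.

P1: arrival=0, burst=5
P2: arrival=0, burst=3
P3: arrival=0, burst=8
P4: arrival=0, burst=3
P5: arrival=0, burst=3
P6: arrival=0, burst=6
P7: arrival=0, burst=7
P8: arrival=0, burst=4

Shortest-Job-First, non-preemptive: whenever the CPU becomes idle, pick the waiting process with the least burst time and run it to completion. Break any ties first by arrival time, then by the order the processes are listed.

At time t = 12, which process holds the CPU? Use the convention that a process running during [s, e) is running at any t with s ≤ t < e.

P8

Timeline: | P2 0-3 | P4 3-6 | P5 6-9 | P8 9-13 | P1 13-18 | P6 18-24 | P7 24-31 | P3 31-39 |
Completion: P1=18  P2=3  P3=39  P4=6  P5=9  P6=24  P7=31  P8=13
Turnaround (C−A): P1=18  P2=3  P3=39  P4=6  P5=9  P6=24  P7=31  P8=13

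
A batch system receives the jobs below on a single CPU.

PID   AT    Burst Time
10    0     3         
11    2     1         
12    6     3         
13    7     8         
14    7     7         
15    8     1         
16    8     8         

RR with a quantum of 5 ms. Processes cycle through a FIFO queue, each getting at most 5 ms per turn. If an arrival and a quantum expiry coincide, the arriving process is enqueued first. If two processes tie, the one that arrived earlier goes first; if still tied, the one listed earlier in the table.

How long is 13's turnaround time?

21

Schedule: | 10 0-3 | 11 3-4 | idle 4-6 | 12 6-9 | 13 9-14 | 14 14-19 | 15 19-20 | 16 20-25 | 13 25-28 | 14 28-30 | 16 30-33 |
Completion: 10=3  11=4  12=9  13=28  14=30  15=20  16=33
Turnaround (C−A): 10=3  11=2  12=3  13=21  14=23  15=12  16=25
Turnaround(13) = completion − arrival = 28 − 7 = 21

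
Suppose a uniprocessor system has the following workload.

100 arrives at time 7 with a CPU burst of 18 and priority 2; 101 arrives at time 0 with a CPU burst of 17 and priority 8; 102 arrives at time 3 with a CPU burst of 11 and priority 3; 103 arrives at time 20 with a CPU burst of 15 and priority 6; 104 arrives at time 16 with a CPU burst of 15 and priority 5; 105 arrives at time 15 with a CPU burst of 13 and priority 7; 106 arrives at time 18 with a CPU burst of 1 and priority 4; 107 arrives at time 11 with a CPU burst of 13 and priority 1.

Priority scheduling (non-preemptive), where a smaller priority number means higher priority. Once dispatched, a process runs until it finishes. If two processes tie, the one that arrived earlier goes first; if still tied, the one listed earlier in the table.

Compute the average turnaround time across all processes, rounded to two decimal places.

Gantt: | 101 0-17 | 107 17-30 | 100 30-48 | 102 48-59 | 106 59-60 | 104 60-75 | 103 75-90 | 105 90-103 |
Completion: 100=48  101=17  102=59  103=90  104=75  105=103  106=60  107=30
Turnaround (C−A): 100=41  101=17  102=56  103=70  104=59  105=88  106=42  107=19
Turnaround times: 100=41, 101=17, 102=56, 103=70, 104=59, 105=88, 106=42, 107=19
Average turnaround = (41+17+56+70+59+88+42+19) / 8 = 392/8 = 49.00

49.00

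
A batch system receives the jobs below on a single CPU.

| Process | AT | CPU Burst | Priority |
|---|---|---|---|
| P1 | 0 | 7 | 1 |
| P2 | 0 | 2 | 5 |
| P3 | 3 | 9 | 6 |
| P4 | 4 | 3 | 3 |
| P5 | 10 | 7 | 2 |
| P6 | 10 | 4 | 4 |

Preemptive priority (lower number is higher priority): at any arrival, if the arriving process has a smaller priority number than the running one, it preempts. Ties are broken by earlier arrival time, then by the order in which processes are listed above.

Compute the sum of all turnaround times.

83

Schedule: | P1 0-7 | P4 7-10 | P5 10-17 | P6 17-21 | P2 21-23 | P3 23-32 |
Completion: P1=7  P2=23  P3=32  P4=10  P5=17  P6=21
Turnaround (C−A): P1=7  P2=23  P3=29  P4=6  P5=7  P6=11
Turnaround = completion − arrival: P1=7, P2=23, P3=29, P4=6, P5=7, P6=11
Total turnaround = 7 + 23 + 29 + 6 + 7 + 11 = 83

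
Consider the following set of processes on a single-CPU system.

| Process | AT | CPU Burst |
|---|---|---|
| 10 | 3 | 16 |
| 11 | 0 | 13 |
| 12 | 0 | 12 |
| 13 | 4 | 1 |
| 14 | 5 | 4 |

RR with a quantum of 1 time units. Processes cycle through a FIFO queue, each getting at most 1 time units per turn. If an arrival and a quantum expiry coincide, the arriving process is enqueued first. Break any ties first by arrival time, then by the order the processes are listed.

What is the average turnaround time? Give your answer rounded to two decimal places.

Gantt: | 11 0-1 | 12 1-2 | 11 2-3 | 12 3-4 | 10 4-5 | 11 5-6 | 13 6-7 | 12 7-8 | 14 8-9 | 10 9-10 | 11 10-11 | 12 11-12 | 14 12-13 | 10 13-14 | 11 14-15 | 12 15-16 | 14 16-17 | 10 17-18 | 11 18-19 | 12 19-20 | 14 20-21 | 10 21-22 | 11 22-23 | 12 23-24 | 10 24-25 | 11 25-26 | 12 26-27 | 10 27-28 | 11 28-29 | 12 29-30 | 10 30-31 | 11 31-32 | 12 32-33 | 10 33-34 | 11 34-35 | 12 35-36 | 10 36-37 | 11 37-38 | 12 38-39 | 10 39-40 | 11 40-41 | 10 41-46 |
Completion: 10=46  11=41  12=39  13=7  14=21
Turnaround (C−A): 10=43  11=41  12=39  13=3  14=16
Turnaround times: 10=43, 11=41, 12=39, 13=3, 14=16
Average turnaround = (43+41+39+3+16) / 5 = 142/5 = 28.40

28.40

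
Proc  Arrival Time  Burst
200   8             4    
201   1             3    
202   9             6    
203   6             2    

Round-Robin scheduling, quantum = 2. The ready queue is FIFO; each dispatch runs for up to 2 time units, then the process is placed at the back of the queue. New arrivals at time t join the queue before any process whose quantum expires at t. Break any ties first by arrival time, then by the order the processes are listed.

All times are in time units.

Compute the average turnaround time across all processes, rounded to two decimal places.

Schedule: | idle 0-1 | 201 1-4 | idle 4-6 | 203 6-8 | 200 8-10 | 202 10-12 | 200 12-14 | 202 14-18 |
Completion: 200=14  201=4  202=18  203=8
Turnaround (C−A): 200=6  201=3  202=9  203=2
Turnaround times: 200=6, 201=3, 202=9, 203=2
Average turnaround = (6+3+9+2) / 4 = 20/4 = 5.00

5.00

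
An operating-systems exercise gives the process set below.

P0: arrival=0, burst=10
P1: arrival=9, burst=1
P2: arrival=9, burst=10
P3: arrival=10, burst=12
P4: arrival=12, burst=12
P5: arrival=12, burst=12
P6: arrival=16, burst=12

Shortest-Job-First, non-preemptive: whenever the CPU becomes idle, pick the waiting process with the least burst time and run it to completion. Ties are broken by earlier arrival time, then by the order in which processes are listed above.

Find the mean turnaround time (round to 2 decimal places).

Gantt: | P0 0-10 | P1 10-11 | P2 11-21 | P3 21-33 | P4 33-45 | P5 45-57 | P6 57-69 |
Completion: P0=10  P1=11  P2=21  P3=33  P4=45  P5=57  P6=69
Turnaround times: P0=10, P1=2, P2=12, P3=23, P4=33, P5=45, P6=53
Average turnaround = (10+2+12+23+33+45+53) / 7 = 178/7 = 25.43

25.43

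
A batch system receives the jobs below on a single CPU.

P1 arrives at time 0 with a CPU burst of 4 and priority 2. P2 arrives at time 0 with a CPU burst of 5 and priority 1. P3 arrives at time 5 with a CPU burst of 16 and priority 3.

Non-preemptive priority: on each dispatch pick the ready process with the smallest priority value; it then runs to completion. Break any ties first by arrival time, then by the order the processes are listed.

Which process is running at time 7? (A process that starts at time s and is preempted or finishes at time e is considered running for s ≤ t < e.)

Schedule: | P2 0-5 | P1 5-9 | P3 9-25 |
Completion: P1=9  P2=5  P3=25

P1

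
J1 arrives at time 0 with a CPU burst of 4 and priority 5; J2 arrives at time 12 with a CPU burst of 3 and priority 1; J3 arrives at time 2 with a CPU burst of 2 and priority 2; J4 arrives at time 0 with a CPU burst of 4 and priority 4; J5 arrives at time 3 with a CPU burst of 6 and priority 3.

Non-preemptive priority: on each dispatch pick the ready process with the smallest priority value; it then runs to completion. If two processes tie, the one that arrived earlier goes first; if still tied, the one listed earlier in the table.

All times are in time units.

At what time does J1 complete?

Schedule: | J4 0-4 | J3 4-6 | J5 6-12 | J2 12-15 | J1 15-19 |
Completion: J1=19  J2=15  J3=6  J4=4  J5=12
Turnaround (C−A): J1=19  J2=3  J3=4  J4=4  J5=9

19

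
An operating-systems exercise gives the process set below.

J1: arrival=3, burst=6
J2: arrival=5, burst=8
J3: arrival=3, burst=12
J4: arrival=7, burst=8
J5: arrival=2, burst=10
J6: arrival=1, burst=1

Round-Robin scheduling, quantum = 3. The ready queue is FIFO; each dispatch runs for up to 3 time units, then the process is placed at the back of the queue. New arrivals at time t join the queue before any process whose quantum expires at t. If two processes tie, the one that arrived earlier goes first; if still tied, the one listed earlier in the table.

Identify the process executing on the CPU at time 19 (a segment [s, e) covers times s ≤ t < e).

Timeline: | idle 0-1 | J6 1-2 | J5 2-5 | J1 5-8 | J3 8-11 | J2 11-14 | J5 14-17 | J4 17-20 | J1 20-23 | J3 23-26 | J2 26-29 | J5 29-32 | J4 32-35 | J3 35-38 | J2 38-40 | J5 40-41 | J4 41-43 | J3 43-46 |
Completion: J1=23  J2=40  J3=46  J4=43  J5=41  J6=2

J4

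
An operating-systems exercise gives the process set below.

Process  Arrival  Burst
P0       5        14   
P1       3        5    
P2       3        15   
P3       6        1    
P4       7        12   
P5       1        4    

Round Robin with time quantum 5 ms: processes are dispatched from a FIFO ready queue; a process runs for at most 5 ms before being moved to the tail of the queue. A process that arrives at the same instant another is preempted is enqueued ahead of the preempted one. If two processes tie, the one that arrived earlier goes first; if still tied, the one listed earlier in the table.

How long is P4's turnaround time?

Gantt: | idle 0-1 | P5 1-5 | P1 5-10 | P2 10-15 | P0 15-20 | P3 20-21 | P4 21-26 | P2 26-31 | P0 31-36 | P4 36-41 | P2 41-46 | P0 46-50 | P4 50-52 |
Completion: P0=50  P1=10  P2=46  P3=21  P4=52  P5=5
Turnaround (C−A): P0=45  P1=7  P2=43  P3=15  P4=45  P5=4
Turnaround(P4) = completion − arrival = 52 − 7 = 45

45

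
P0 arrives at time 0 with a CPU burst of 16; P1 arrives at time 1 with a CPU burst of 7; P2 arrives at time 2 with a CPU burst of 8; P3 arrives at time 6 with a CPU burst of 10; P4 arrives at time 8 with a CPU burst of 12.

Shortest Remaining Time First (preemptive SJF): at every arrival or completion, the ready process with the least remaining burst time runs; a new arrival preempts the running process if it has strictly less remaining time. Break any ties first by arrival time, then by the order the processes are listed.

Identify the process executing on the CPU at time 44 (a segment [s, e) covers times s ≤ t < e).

P0

Schedule: | P0 0-1 | P1 1-8 | P2 8-16 | P3 16-26 | P4 26-38 | P0 38-53 |
Completion: P0=53  P1=8  P2=16  P3=26  P4=38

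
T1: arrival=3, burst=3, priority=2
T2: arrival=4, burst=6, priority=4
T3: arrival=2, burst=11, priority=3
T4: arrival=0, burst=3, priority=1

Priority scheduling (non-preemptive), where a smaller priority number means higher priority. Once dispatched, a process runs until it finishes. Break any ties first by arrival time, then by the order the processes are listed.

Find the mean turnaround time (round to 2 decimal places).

Schedule: | T4 0-3 | T1 3-6 | T3 6-17 | T2 17-23 |
Completion: T1=6  T2=23  T3=17  T4=3
Turnaround (C−A): T1=3  T2=19  T3=15  T4=3
Turnaround times: T1=3, T2=19, T3=15, T4=3
Average turnaround = (3+19+15+3) / 4 = 40/4 = 10.00

10.00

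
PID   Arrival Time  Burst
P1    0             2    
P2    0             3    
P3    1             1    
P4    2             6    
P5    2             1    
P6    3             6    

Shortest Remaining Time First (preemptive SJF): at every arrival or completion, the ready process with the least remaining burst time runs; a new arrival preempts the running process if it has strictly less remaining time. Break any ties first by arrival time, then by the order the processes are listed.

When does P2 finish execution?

7

Schedule: | P1 0-2 | P3 2-3 | P5 3-4 | P2 4-7 | P4 7-13 | P6 13-19 |
Completion: P1=2  P2=7  P3=3  P4=13  P5=4  P6=19
Turnaround (C−A): P1=2  P2=7  P3=2  P4=11  P5=2  P6=16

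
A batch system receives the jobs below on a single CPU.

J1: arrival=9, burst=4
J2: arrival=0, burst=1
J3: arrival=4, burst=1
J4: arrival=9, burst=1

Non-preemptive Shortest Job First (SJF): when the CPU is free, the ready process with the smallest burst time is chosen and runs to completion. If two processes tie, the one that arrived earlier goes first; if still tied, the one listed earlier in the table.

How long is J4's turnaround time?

Timeline: | J2 0-1 | idle 1-4 | J3 4-5 | idle 5-9 | J4 9-10 | J1 10-14 |
Completion: J1=14  J2=1  J3=5  J4=10
Turnaround(J4) = completion − arrival = 10 − 9 = 1

1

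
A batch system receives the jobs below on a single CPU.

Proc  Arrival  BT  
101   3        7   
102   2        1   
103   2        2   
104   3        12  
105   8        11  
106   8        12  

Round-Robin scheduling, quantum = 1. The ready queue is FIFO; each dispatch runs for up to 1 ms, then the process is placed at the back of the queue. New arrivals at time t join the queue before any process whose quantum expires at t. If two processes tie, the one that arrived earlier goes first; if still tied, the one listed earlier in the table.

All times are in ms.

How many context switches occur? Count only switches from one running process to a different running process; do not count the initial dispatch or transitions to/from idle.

43

Gantt: | idle 0-2 | 102 2-3 | 103 3-4 | 101 4-5 | 104 5-6 | 103 6-7 | 101 7-8 | 104 8-9 | 105 9-10 | 106 10-11 | 101 11-12 | 104 12-13 | 105 13-14 | 106 14-15 | 101 15-16 | 104 16-17 | 105 17-18 | 106 18-19 | 101 19-20 | 104 20-21 | 105 21-22 | 106 22-23 | 101 23-24 | 104 24-25 | 105 25-26 | 106 26-27 | 101 27-28 | 104 28-29 | 105 29-30 | 106 30-31 | 104 31-32 | 105 32-33 | 106 33-34 | 104 34-35 | 105 35-36 | 106 36-37 | 104 37-38 | 105 38-39 | 106 39-40 | 104 40-41 | 105 41-42 | 106 42-43 | 104 43-44 | 105 44-45 | 106 45-47 |
Completion: 101=28  102=3  103=7  104=44  105=45  106=47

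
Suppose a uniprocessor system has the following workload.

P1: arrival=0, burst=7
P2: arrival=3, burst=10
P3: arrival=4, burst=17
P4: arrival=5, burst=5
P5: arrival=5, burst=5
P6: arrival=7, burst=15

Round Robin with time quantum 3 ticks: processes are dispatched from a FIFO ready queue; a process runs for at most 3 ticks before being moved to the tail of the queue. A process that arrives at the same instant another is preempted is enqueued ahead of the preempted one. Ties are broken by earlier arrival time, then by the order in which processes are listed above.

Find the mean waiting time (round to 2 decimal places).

27.00

Gantt: | P1 0-3 | P2 3-6 | P1 6-9 | P3 9-12 | P4 12-15 | P5 15-18 | P2 18-21 | P6 21-24 | P1 24-25 | P3 25-28 | P4 28-30 | P5 30-32 | P2 32-35 | P6 35-38 | P3 38-41 | P2 41-42 | P6 42-45 | P3 45-48 | P6 48-51 | P3 51-54 | P6 54-57 | P3 57-59 |
Completion: P1=25  P2=42  P3=59  P4=30  P5=32  P6=57
Waiting times: P1=18, P2=29, P3=38, P4=20, P5=22, P6=35
Average waiting = (18+29+38+20+22+35) / 6 = 162/6 = 27.00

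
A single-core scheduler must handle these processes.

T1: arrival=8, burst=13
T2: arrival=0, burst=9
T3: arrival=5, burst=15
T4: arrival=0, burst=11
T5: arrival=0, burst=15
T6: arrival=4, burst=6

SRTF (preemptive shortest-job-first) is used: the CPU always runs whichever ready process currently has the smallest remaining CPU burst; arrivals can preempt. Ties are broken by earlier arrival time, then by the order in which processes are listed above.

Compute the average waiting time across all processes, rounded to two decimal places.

21.00

Schedule: | T2 0-9 | T6 9-15 | T4 15-26 | T1 26-39 | T5 39-54 | T3 54-69 |
Completion: T1=39  T2=9  T3=69  T4=26  T5=54  T6=15
Turnaround (C−A): T1=31  T2=9  T3=64  T4=26  T5=54  T6=11
Waiting times: T1=18, T2=0, T3=49, T4=15, T5=39, T6=5
Average waiting = (18+0+49+15+39+5) / 6 = 126/6 = 21.00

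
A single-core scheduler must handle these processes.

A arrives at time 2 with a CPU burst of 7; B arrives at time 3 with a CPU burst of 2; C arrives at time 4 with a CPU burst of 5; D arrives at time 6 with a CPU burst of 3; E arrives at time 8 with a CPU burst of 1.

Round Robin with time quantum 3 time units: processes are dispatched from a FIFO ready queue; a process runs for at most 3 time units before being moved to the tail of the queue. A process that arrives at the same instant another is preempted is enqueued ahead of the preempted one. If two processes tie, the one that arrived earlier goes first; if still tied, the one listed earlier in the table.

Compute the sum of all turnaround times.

56

Timeline: | idle 0-2 | A 2-5 | B 5-7 | C 7-10 | A 10-13 | D 13-16 | E 16-17 | C 17-19 | A 19-20 |
Completion: A=20  B=7  C=19  D=16  E=17
Turnaround (C−A): A=18  B=4  C=15  D=10  E=9
Turnaround = completion − arrival: A=18, B=4, C=15, D=10, E=9
Total turnaround = 18 + 4 + 15 + 10 + 9 = 56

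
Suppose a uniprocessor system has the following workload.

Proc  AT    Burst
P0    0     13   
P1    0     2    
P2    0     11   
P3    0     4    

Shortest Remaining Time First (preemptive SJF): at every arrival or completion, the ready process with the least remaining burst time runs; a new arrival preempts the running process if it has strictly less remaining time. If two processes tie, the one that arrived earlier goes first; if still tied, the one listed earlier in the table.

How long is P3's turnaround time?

6

Gantt: | P1 0-2 | P3 2-6 | P2 6-17 | P0 17-30 |
Completion: P0=30  P1=2  P2=17  P3=6
Turnaround(P3) = completion − arrival = 6 − 0 = 6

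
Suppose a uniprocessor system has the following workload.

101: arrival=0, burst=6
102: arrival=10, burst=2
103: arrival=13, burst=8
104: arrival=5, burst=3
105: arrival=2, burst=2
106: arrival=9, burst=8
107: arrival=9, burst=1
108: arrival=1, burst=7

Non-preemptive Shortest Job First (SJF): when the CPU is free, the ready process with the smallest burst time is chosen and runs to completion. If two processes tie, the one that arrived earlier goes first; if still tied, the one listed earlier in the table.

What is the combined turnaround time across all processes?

Timeline: | 101 0-6 | 105 6-8 | 104 8-11 | 107 11-12 | 102 12-14 | 108 14-21 | 106 21-29 | 103 29-37 |
Completion: 101=6  102=14  103=37  104=11  105=8  106=29  107=12  108=21
Turnaround (C−A): 101=6  102=4  103=24  104=6  105=6  106=20  107=3  108=20
Turnaround = completion − arrival: 101=6, 102=4, 103=24, 104=6, 105=6, 106=20, 107=3, 108=20
Total turnaround = 6 + 4 + 24 + 6 + 6 + 20 + 3 + 20 = 89

89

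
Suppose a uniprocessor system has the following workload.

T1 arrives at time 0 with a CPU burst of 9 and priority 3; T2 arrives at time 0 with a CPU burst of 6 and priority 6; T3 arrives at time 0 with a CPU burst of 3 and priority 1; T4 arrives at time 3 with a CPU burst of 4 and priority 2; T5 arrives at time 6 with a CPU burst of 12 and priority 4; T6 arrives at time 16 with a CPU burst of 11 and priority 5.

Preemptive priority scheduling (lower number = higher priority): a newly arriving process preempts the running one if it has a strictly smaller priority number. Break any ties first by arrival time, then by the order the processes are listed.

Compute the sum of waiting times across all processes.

Timeline: | T3 0-3 | T4 3-7 | T1 7-16 | T5 16-28 | T6 28-39 | T2 39-45 |
Completion: T1=16  T2=45  T3=3  T4=7  T5=28  T6=39
Waiting = turnaround − burst: T1=7, T2=39, T3=0, T4=0, T5=10, T6=12
Total waiting = 7 + 39 + 0 + 0 + 10 + 12 = 68

68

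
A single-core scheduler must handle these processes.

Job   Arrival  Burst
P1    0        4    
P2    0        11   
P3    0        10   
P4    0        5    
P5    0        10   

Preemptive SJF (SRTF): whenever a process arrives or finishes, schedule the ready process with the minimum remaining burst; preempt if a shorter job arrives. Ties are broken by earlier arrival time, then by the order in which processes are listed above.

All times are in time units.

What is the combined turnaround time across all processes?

101

Schedule: | P1 0-4 | P4 4-9 | P3 9-19 | P5 19-29 | P2 29-40 |
Completion: P1=4  P2=40  P3=19  P4=9  P5=29
Turnaround (C−A): P1=4  P2=40  P3=19  P4=9  P5=29
Turnaround = completion − arrival: P1=4, P2=40, P3=19, P4=9, P5=29
Total turnaround = 4 + 40 + 19 + 9 + 29 = 101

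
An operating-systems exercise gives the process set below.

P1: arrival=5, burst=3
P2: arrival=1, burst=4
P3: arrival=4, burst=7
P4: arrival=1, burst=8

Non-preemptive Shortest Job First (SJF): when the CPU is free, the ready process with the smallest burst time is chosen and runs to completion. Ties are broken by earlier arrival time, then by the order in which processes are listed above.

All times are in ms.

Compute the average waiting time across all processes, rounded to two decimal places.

4.50

Schedule: | idle 0-1 | P2 1-5 | P1 5-8 | P3 8-15 | P4 15-23 |
Completion: P1=8  P2=5  P3=15  P4=23
Waiting times: P1=0, P2=0, P3=4, P4=14
Average waiting = (0+0+4+14) / 4 = 18/4 = 4.50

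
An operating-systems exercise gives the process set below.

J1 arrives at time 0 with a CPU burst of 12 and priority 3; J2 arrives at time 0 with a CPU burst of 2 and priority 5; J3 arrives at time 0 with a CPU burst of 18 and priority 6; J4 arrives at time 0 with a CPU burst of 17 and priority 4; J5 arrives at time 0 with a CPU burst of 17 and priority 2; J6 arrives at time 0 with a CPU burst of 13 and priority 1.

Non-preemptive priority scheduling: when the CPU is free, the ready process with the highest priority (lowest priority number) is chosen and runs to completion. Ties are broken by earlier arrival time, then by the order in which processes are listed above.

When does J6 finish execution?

13

Schedule: | J6 0-13 | J5 13-30 | J1 30-42 | J4 42-59 | J2 59-61 | J3 61-79 |
Completion: J1=42  J2=61  J3=79  J4=59  J5=30  J6=13
Turnaround (C−A): J1=42  J2=61  J3=79  J4=59  J5=30  J6=13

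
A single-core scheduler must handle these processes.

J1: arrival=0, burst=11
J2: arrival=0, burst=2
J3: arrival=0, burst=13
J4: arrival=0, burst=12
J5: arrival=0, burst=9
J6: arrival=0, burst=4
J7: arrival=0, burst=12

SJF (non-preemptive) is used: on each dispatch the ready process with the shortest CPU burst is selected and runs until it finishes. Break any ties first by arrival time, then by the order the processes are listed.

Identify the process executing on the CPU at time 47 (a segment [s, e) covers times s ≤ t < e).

J7

Gantt: | J2 0-2 | J6 2-6 | J5 6-15 | J1 15-26 | J4 26-38 | J7 38-50 | J3 50-63 |
Completion: J1=26  J2=2  J3=63  J4=38  J5=15  J6=6  J7=50
Turnaround (C−A): J1=26  J2=2  J3=63  J4=38  J5=15  J6=6  J7=50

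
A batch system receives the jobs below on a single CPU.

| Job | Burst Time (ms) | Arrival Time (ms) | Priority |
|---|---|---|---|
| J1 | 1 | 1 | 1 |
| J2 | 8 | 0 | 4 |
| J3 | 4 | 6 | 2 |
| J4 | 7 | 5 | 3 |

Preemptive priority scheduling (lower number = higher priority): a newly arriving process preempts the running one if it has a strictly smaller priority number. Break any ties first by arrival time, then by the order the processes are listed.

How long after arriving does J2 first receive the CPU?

Gantt: | J2 0-1 | J1 1-2 | J2 2-5 | J4 5-6 | J3 6-10 | J4 10-16 | J2 16-20 |
Completion: J1=2  J2=20  J3=10  J4=16
Turnaround (C−A): J1=1  J2=20  J3=4  J4=11
Response(J2) = first start − arrival = 0 − 0 = 0

0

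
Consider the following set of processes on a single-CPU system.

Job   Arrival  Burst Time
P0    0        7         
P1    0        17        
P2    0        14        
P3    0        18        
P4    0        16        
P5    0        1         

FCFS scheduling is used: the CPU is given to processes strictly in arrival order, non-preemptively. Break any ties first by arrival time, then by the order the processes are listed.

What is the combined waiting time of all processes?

Timeline: | P0 0-7 | P1 7-24 | P2 24-38 | P3 38-56 | P4 56-72 | P5 72-73 |
Completion: P0=7  P1=24  P2=38  P3=56  P4=72  P5=73
Waiting = turnaround − burst: P0=0, P1=7, P2=24, P3=38, P4=56, P5=72
Total waiting = 0 + 7 + 24 + 38 + 56 + 72 = 197

197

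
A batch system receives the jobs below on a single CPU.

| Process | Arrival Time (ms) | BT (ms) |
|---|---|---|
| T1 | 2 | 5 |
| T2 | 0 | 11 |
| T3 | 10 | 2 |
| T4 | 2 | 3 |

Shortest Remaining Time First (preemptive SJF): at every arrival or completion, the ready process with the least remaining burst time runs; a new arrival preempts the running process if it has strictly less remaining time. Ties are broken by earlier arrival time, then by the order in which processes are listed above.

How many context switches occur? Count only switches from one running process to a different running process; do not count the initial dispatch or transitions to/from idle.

4

Schedule: | T2 0-2 | T4 2-5 | T1 5-10 | T3 10-12 | T2 12-21 |
Completion: T1=10  T2=21  T3=12  T4=5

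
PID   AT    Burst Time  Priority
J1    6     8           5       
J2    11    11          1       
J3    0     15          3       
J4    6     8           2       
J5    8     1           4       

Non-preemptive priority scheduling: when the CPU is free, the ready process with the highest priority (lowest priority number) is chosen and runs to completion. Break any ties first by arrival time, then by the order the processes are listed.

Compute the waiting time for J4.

Timeline: | J3 0-15 | J2 15-26 | J4 26-34 | J5 34-35 | J1 35-43 |
Completion: J1=43  J2=26  J3=15  J4=34  J5=35
Turnaround (C−A): J1=37  J2=15  J3=15  J4=28  J5=27
Waiting(J4) = turnaround − burst = 28 − 8 = 20

20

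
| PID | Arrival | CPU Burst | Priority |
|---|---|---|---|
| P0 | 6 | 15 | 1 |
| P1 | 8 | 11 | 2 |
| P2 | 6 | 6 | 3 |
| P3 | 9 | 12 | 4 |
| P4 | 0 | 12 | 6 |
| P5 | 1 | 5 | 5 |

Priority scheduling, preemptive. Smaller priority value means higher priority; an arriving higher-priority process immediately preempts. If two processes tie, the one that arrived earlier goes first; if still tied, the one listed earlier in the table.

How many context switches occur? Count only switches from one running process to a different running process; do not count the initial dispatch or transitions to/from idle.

Schedule: | P4 0-1 | P5 1-6 | P0 6-21 | P1 21-32 | P2 32-38 | P3 38-50 | P4 50-61 |
Completion: P0=21  P1=32  P2=38  P3=50  P4=61  P5=6

6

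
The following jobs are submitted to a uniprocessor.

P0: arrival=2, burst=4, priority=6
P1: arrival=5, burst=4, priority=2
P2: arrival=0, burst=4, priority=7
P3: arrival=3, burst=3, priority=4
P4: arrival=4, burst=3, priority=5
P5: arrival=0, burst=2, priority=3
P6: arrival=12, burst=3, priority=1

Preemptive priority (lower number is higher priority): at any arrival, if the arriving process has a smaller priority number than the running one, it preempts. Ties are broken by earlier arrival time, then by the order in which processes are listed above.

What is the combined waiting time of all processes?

Timeline: | P5 0-2 | P0 2-3 | P3 3-5 | P1 5-9 | P3 9-10 | P4 10-12 | P6 12-15 | P4 15-16 | P0 16-19 | P2 19-23 |
Completion: P0=19  P1=9  P2=23  P3=10  P4=16  P5=2  P6=15
Turnaround (C−A): P0=17  P1=4  P2=23  P3=7  P4=12  P5=2  P6=3
Waiting = turnaround − burst: P0=13, P1=0, P2=19, P3=4, P4=9, P5=0, P6=0
Total waiting = 13 + 0 + 19 + 4 + 9 + 0 + 0 = 45

45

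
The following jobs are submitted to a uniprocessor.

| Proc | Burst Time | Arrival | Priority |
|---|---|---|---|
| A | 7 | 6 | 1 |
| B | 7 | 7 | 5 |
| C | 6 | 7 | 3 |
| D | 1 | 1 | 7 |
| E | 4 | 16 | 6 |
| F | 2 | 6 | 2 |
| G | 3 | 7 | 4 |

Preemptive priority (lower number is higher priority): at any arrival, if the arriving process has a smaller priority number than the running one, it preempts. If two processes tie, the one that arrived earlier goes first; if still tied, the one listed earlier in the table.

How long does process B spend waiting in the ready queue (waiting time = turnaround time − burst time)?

Timeline: | idle 0-1 | D 1-2 | idle 2-6 | A 6-13 | F 13-15 | C 15-21 | G 21-24 | B 24-31 | E 31-35 |
Completion: A=13  B=31  C=21  D=2  E=35  F=15  G=24
Waiting(B) = turnaround − burst = 24 − 7 = 17

17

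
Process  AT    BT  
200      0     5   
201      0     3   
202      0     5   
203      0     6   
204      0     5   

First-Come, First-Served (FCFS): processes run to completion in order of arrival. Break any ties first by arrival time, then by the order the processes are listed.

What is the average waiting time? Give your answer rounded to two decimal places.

Timeline: | 200 0-5 | 201 5-8 | 202 8-13 | 203 13-19 | 204 19-24 |
Completion: 200=5  201=8  202=13  203=19  204=24
Waiting times: 200=0, 201=5, 202=8, 203=13, 204=19
Average waiting = (0+5+8+13+19) / 5 = 45/5 = 9.00

9.00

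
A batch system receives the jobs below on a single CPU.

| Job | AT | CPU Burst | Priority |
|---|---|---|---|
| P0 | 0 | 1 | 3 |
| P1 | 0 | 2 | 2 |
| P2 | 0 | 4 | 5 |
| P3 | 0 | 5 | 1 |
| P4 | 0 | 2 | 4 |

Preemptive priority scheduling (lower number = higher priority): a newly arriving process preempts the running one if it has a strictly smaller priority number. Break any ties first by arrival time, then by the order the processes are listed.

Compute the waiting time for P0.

Gantt: | P3 0-5 | P1 5-7 | P0 7-8 | P4 8-10 | P2 10-14 |
Completion: P0=8  P1=7  P2=14  P3=5  P4=10
Waiting(P0) = turnaround − burst = 8 − 1 = 7

7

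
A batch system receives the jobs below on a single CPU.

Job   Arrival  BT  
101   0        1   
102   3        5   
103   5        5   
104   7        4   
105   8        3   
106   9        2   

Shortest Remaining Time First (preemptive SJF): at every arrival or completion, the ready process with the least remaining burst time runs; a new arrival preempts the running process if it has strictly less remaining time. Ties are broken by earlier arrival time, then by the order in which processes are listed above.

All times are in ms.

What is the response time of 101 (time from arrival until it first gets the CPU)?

Schedule: | 101 0-1 | idle 1-3 | 102 3-8 | 105 8-11 | 106 11-13 | 104 13-17 | 103 17-22 |
Completion: 101=1  102=8  103=22  104=17  105=11  106=13
Turnaround (C−A): 101=1  102=5  103=17  104=10  105=3  106=4
Response(101) = first start − arrival = 0 − 0 = 0

0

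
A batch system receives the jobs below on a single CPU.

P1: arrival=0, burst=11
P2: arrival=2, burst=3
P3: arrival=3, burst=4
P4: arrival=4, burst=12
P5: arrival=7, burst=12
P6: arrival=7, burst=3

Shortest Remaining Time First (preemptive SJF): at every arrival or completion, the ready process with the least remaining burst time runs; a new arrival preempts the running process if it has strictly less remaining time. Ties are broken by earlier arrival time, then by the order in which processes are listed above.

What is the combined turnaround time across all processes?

Timeline: | P1 0-2 | P2 2-5 | P3 5-9 | P6 9-12 | P1 12-21 | P4 21-33 | P5 33-45 |
Completion: P1=21  P2=5  P3=9  P4=33  P5=45  P6=12
Turnaround = completion − arrival: P1=21, P2=3, P3=6, P4=29, P5=38, P6=5
Total turnaround = 21 + 3 + 6 + 29 + 38 + 5 = 102

102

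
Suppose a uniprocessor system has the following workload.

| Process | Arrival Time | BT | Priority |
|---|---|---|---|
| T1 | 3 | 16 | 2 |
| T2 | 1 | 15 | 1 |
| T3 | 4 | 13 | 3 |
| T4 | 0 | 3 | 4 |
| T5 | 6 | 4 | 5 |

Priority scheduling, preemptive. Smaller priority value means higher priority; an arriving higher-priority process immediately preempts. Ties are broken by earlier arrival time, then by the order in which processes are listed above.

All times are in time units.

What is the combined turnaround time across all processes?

177

Schedule: | T4 0-1 | T2 1-16 | T1 16-32 | T3 32-45 | T4 45-47 | T5 47-51 |
Completion: T1=32  T2=16  T3=45  T4=47  T5=51
Turnaround = completion − arrival: T1=29, T2=15, T3=41, T4=47, T5=45
Total turnaround = 29 + 15 + 41 + 47 + 45 = 177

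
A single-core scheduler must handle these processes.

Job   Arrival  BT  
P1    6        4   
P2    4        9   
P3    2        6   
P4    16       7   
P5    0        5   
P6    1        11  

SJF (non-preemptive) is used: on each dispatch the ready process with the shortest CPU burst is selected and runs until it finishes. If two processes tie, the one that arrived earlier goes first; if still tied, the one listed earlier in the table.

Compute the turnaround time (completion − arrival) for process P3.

Schedule: | P5 0-5 | P3 5-11 | P1 11-15 | P2 15-24 | P4 24-31 | P6 31-42 |
Completion: P1=15  P2=24  P3=11  P4=31  P5=5  P6=42
Turnaround (C−A): P1=9  P2=20  P3=9  P4=15  P5=5  P6=41
Turnaround(P3) = completion − arrival = 11 − 2 = 9

9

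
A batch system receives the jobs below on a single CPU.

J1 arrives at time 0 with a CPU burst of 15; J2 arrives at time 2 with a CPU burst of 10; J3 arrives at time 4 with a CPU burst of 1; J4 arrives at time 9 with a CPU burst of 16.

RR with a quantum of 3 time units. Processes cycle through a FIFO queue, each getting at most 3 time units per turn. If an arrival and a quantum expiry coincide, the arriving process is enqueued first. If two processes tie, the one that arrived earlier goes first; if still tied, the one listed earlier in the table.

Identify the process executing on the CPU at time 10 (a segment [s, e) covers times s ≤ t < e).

Timeline: | J1 0-3 | J2 3-6 | J1 6-9 | J3 9-10 | J2 10-13 | J4 13-16 | J1 16-19 | J2 19-22 | J4 22-25 | J1 25-28 | J2 28-29 | J4 29-32 | J1 32-35 | J4 35-42 |
Completion: J1=35  J2=29  J3=10  J4=42
Turnaround (C−A): J1=35  J2=27  J3=6  J4=33

J2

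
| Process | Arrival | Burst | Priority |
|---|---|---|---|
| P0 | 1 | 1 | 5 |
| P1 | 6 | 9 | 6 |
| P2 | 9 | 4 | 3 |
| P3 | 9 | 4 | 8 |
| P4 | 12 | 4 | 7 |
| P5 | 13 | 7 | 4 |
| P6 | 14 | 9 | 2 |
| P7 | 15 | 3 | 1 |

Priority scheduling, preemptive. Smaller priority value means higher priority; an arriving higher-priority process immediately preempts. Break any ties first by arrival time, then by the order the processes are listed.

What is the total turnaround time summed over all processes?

Gantt: | idle 0-1 | P0 1-2 | idle 2-6 | P1 6-9 | P2 9-13 | P5 13-14 | P6 14-15 | P7 15-18 | P6 18-26 | P5 26-32 | P1 32-38 | P4 38-42 | P3 42-46 |
Completion: P0=2  P1=38  P2=13  P3=46  P4=42  P5=32  P6=26  P7=18
Turnaround = completion − arrival: P0=1, P1=32, P2=4, P3=37, P4=30, P5=19, P6=12, P7=3
Total turnaround = 1 + 32 + 4 + 37 + 30 + 19 + 12 + 3 = 138

138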